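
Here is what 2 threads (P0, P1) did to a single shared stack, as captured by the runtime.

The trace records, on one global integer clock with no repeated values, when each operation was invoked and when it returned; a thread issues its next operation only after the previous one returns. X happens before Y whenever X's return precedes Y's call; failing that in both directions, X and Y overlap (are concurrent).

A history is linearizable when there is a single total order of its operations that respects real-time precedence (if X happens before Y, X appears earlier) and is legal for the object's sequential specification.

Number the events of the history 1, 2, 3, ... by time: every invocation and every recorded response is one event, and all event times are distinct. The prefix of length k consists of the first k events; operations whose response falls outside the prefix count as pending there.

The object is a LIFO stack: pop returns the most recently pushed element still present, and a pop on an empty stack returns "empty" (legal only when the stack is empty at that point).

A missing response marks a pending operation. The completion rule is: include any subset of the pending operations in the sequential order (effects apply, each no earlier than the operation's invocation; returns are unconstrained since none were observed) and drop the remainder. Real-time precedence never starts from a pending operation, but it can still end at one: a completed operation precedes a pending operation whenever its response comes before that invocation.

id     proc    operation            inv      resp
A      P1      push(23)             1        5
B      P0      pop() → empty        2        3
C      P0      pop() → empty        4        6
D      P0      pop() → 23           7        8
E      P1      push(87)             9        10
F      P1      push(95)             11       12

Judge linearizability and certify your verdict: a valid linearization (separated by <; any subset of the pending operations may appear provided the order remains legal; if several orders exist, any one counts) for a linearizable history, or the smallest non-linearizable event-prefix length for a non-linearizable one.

linearizable — witness: B < C < A < D < E < F

step 1: B pop() → empty — stack <>
step 2: C pop() → empty — stack <>
step 3: A push(23) — stack <23>
step 4: D pop() → 23 — stack <>
step 5: E push(87) — stack <87>
step 6: F push(95) — stack <87,95>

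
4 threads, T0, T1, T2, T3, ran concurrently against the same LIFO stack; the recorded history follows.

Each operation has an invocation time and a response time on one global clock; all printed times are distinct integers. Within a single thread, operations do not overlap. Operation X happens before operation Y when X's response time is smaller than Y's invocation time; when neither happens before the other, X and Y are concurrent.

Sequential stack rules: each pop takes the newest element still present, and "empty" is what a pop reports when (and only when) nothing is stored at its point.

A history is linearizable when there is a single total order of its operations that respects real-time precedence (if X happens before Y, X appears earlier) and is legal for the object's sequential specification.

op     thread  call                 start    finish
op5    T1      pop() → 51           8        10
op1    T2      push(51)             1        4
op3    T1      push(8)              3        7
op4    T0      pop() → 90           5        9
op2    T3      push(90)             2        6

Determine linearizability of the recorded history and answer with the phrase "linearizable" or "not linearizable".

linearizable

a witness: op3, op1, op2, op4, op5
step 1: op3 push(8) — stack <8>
step 2: op1 push(51) — stack <8,51>
step 3: op2 push(90) — stack <8,51,90>
step 4: op4 pop() → 90 — stack <8,51>
step 5: op5 pop() → 51 — stack <8>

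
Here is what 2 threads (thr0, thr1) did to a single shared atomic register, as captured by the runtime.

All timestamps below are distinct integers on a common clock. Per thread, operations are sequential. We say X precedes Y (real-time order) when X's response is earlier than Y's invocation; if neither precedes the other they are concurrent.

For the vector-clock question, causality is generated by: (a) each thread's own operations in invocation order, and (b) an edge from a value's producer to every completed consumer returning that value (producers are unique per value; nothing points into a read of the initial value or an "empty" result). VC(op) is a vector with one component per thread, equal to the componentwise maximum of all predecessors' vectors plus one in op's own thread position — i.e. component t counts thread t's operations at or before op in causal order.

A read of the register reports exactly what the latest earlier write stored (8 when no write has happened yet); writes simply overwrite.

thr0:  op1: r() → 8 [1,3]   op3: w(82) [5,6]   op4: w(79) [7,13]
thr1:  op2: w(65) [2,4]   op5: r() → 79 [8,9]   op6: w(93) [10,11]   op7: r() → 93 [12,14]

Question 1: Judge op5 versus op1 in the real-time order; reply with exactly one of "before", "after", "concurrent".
after

op5 spans [8,9], op1 spans [1,3]
resp(op1)=3 < inv(op5)=8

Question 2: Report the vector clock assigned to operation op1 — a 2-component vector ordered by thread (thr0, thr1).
(1, 0)

op2 (invocation 2): nothing precedes it; thr1's component alone gives (0, 1)
op1 (invocation 1): nothing precedes it; thr0's component alone gives (1, 0)
from VC(op1)=(1, 0), op3 (invoked 5) maxes components and bumps thr0 → (2, 0)
from VC(op3)=(2, 0), op4 (invoked 7) maxes components and bumps thr0 → (3, 0)
from VC(op2)=(0, 1), VC(op4)=(3, 0), op5 (invoked 8) maxes components and bumps thr1 → (3, 2)
from VC(op5)=(3, 2), op6 (invoked 10) maxes components and bumps thr1 → (3, 3)
from VC(op6)=(3, 3), op7 (invoked 12) maxes components and bumps thr1 → (3, 4)
target: VC(op1) = (1, 0)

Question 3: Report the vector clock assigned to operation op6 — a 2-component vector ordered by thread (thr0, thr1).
(3, 3)

no predecessors for op2 (invoked 2): thr1 increments from zero → (0, 1)
no predecessors for op1 (invoked 1): thr0 increments from zero → (1, 0)
op3, invoked 5, takes VC(op1)=(1, 0) under max, adds 1 for thr0 → (2, 0)
op4, invoked 7, takes VC(op3)=(2, 0) under max, adds 1 for thr0 → (3, 0)
op5, invoked 8, takes VC(op2)=(0, 1), VC(op4)=(3, 0) under max, adds 1 for thr1 → (3, 2)
op6, invoked 10, takes VC(op5)=(3, 2) under max, adds 1 for thr1 → (3, 3)
op7, invoked 12, takes VC(op6)=(3, 3) under max, adds 1 for thr1 → (3, 4)
target: VC(op6) = (3, 3)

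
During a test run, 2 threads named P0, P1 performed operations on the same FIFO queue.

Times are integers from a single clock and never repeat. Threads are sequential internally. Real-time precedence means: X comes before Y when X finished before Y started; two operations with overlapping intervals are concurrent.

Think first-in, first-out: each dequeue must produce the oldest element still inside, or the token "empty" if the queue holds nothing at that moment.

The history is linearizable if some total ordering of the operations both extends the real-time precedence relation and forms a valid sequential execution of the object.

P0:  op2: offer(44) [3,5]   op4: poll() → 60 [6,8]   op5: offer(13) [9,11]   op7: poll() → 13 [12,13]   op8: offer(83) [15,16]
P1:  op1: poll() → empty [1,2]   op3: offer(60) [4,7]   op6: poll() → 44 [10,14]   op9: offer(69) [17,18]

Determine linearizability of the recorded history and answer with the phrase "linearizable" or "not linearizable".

linearizable

one valid linearization: op1, op3, op2, op4, op5, op6, op7, op8, op9
after step 1 (op1 poll() → empty): queue <>
after step 2 (op3 offer(60)): queue <60>
after step 3 (op2 offer(44)): queue <60,44>
after step 4 (op4 poll() → 60): queue <44>
after step 5 (op5 offer(13)): queue <44,13>
after step 6 (op6 poll() → 44): queue <13>
after step 7 (op7 poll() → 13): queue <>
after step 8 (op8 offer(83)): queue <83>
after step 9 (op9 offer(69)): queue <83,69>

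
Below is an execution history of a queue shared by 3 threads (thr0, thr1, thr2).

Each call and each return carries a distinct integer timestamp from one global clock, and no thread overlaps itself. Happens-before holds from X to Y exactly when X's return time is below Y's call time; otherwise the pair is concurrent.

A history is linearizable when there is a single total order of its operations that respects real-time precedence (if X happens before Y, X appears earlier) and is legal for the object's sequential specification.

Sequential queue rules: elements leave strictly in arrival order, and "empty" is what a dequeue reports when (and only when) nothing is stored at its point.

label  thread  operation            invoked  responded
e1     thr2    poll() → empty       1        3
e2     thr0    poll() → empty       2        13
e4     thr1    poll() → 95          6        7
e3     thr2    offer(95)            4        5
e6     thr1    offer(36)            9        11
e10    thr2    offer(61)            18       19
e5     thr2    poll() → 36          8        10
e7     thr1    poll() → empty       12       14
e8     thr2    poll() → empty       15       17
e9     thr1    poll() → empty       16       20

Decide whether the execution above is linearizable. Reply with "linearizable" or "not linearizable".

linearizable

one valid linearization: e1, e2, e3, e4, e6, e5, e7, e8, e9, e10
after step 1 (e1 poll() → empty): queue <>
after step 2 (e2 poll() → empty): queue <>
after step 3 (e3 offer(95)): queue <95>
after step 4 (e4 poll() → 95): queue <>
after step 5 (e6 offer(36)): queue <36>
after step 6 (e5 poll() → 36): queue <>
after step 7 (e7 poll() → empty): queue <>
after step 8 (e8 poll() → empty): queue <>
after step 9 (e9 poll() → empty): queue <>
after step 10 (e10 offer(61)): queue <61>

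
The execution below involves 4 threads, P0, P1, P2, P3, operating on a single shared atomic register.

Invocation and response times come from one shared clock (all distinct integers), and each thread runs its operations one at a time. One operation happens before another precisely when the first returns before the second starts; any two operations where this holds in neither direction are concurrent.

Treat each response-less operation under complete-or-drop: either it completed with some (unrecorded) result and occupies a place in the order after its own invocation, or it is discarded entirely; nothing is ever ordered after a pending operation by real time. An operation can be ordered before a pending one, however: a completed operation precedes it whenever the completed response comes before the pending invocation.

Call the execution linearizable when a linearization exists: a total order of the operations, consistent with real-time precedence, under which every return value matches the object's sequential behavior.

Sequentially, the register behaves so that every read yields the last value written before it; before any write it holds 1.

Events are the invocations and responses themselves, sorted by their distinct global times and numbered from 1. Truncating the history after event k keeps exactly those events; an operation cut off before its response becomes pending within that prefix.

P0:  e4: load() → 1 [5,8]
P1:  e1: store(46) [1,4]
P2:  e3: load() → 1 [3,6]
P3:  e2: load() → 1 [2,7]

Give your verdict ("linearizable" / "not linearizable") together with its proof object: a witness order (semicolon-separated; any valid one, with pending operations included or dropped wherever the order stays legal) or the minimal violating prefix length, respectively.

already the first 8 events (up to e4's response at time 8) admit no linearization; the first 7 still do
12 orders of the 4 completed atomic register ops respect real time; none is legal
take e1, e2, e3, e4: step 2 already fails, because e2 load() → 1 cannot occur there
take e1, e2, e4, e3: step 2 already fails, because e2 load() → 1 cannot occur there

not linearizable — minimal violating prefix: 8 events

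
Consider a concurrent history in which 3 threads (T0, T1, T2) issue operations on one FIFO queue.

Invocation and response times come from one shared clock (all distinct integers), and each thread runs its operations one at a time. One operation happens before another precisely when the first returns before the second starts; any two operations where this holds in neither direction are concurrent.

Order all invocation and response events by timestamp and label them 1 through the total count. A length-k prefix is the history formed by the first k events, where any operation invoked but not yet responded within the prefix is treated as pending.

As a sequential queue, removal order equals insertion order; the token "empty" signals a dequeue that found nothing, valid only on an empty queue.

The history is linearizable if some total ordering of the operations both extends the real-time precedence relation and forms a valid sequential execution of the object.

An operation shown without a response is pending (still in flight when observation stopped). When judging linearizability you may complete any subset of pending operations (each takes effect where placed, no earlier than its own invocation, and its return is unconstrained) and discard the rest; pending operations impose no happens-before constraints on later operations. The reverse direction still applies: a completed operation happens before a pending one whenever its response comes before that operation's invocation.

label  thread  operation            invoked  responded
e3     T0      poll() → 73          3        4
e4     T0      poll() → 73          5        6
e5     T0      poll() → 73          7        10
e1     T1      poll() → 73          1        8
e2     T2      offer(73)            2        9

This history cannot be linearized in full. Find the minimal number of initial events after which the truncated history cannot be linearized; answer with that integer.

one valid order for events 1..5 is e1, e2, e3:
step 1: e1 poll() (pending, included) — queue <>
step 2: e2 offer(73) (pending, included) — queue <73>
step 3: e3 poll() → 73 — queue <>
at event 6 (e4's time-6 response) nothing linearizes any more
include/drop combinations of the 2 pending operations (e1, e2) were all tried; none helps
take e3, e4 (pending dropped): step 1 already fails, because e3 poll() → 73 cannot occur there

6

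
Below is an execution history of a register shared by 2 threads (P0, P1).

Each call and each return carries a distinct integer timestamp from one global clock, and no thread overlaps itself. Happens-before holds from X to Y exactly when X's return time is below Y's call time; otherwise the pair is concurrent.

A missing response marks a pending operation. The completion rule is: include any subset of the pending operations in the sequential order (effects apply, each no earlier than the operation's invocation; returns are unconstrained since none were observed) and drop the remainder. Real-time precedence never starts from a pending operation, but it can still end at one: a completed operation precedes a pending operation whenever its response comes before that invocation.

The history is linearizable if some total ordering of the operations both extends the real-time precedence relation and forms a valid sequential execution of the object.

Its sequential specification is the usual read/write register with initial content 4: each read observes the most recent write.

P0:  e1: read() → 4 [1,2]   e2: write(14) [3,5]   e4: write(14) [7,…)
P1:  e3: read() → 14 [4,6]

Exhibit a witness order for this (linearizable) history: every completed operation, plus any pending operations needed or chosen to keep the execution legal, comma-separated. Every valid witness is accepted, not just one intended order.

e1, e2, e3

step 1: e1 read() → 4 — value 4
step 2: e2 write(14) — value 14
step 3: e3 read() → 14 — value 14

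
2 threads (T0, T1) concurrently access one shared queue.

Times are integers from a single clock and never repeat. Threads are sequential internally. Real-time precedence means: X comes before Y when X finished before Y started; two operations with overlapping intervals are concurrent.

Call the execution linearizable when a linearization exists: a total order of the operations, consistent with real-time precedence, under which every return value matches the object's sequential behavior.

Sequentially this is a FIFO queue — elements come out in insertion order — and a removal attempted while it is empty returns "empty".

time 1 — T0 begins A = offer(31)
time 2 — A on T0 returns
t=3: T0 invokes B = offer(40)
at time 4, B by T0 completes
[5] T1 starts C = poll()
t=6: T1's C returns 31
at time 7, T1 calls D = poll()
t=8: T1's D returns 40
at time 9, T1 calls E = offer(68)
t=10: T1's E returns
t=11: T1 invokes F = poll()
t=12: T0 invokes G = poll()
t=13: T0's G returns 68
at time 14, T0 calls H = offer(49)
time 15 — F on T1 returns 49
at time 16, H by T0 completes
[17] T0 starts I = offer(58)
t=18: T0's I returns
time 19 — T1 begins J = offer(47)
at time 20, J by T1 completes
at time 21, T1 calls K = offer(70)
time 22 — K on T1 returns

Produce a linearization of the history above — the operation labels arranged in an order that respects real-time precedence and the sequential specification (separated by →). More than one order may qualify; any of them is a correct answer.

after step 1 (A offer(31)): queue <31>
after step 2 (B offer(40)): queue <31,40>
after step 3 (C poll() → 31): queue <40>
after step 4 (D poll() → 40): queue <>
after step 5 (E offer(68)): queue <68>
after step 6 (G poll() → 68): queue <>
after step 7 (H offer(49)): queue <49>
after step 8 (F poll() → 49): queue <>
after step 9 (I offer(58)): queue <58>
after step 10 (J offer(47)): queue <58,47>
after step 11 (K offer(70)): queue <58,47,70>

A → B → C → D → E → G → H → F → I → J → K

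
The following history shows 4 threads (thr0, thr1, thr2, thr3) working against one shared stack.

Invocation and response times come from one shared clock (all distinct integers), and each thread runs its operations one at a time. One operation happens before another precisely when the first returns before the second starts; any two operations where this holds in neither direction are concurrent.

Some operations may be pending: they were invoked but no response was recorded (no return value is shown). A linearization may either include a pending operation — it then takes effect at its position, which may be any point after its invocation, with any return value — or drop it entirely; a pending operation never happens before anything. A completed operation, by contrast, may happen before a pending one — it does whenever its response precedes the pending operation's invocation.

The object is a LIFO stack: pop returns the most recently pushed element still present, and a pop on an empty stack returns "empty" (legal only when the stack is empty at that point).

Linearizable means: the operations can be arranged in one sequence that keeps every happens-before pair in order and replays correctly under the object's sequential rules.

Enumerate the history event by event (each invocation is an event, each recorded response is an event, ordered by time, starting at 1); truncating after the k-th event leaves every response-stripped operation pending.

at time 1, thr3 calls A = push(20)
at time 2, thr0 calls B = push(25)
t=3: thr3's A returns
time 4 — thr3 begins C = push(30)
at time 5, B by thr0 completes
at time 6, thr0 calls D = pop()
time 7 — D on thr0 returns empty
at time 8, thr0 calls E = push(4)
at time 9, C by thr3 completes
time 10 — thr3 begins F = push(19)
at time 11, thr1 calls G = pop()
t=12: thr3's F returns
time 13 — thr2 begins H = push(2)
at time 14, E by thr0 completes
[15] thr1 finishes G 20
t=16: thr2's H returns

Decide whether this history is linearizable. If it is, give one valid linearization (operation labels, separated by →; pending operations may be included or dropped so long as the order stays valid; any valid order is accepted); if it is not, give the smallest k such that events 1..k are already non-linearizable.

not linearizable — minimal violating prefix: 7 events

already the first 7 events (up to D's response at time 7) admit no linearization; the first 6 still do
real-time-consistent orders of the 3 completed operations: 2 — all fail the stack replay
no escape via the 1 pending operation (C): every completion choice fails
e.g. A, B, D (pending dropped): illegal at step 3, since D pop() → empty cannot apply there
e.g. B, A, D (pending dropped): illegal at step 3, since D pop() → empty cannot apply there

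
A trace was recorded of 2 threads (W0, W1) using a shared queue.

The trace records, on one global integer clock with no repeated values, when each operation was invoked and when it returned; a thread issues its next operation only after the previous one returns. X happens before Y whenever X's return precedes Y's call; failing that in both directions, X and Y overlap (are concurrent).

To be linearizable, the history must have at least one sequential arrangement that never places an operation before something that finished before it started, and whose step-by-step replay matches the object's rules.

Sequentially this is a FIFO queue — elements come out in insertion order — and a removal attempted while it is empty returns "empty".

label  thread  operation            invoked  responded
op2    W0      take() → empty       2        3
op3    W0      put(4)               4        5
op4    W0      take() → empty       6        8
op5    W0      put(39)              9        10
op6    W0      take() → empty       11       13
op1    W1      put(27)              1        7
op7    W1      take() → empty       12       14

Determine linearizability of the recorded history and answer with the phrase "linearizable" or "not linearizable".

not linearizable

cut after 7 events: linearizable; cut after 8 events (op4 responds, time 8): not linearizable
no legal order exists: 4 real-time-consistent candidates over 4 completed queue operations, all rejected
e.g. op1, op2, op3, op4: illegal at step 2, since op2 take() → empty cannot apply there
e.g. op2, op1, op3, op4: illegal at step 4, since op4 take() → empty cannot apply there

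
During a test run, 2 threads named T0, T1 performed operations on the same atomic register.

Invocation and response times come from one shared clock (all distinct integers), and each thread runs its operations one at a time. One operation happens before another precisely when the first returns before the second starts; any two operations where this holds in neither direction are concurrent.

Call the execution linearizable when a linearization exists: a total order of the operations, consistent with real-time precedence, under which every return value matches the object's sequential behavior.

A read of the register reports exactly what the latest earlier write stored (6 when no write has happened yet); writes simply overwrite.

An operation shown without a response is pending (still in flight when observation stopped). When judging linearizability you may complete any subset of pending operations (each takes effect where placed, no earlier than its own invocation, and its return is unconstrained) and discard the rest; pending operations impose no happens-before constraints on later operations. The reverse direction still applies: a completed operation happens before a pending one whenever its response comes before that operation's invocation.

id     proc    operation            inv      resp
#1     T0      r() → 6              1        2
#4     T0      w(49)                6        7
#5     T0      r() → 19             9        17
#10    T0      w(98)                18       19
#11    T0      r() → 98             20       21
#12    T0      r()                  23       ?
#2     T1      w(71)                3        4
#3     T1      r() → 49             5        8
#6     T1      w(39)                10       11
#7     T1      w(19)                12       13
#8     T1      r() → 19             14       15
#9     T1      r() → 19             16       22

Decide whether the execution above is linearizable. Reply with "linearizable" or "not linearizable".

linearizable

one valid linearization: #1, #2, #4, #3, #6, #7, #5, #8, #9, #10, #11
after step 1 (#1 r() → 6): value 6
after step 2 (#2 w(71)): value 71
after step 3 (#4 w(49)): value 49
after step 4 (#3 r() → 49): value 49
after step 5 (#6 w(39)): value 39
after step 6 (#7 w(19)): value 19
after step 7 (#5 r() → 19): value 19
after step 8 (#8 r() → 19): value 19
after step 9 (#9 r() → 19): value 19
after step 10 (#10 w(98)): value 98
after step 11 (#11 r() → 98): value 98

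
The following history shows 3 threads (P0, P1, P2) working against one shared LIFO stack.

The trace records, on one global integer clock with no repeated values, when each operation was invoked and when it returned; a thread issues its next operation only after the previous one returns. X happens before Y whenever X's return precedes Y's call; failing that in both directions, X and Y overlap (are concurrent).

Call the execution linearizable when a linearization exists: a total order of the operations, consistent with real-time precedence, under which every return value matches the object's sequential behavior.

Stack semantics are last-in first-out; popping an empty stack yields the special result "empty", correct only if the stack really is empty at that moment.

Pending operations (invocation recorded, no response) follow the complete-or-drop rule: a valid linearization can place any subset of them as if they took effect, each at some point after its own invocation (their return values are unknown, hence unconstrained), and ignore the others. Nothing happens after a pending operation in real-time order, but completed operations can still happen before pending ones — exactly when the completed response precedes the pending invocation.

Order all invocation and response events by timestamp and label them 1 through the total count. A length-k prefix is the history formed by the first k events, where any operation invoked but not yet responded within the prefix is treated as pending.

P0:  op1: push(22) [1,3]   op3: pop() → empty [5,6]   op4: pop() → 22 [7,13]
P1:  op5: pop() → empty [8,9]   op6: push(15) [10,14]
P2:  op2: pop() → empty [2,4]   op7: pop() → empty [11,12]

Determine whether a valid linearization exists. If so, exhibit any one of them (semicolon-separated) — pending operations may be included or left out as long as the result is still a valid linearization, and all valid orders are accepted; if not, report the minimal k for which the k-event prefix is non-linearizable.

through event 5 a valid linearization exists; event 6 (op3 responding at time 6) ends that
real-time-consistent orders of the 3 completed operations: 2 — all fail the LIFO stack replay
take op1, op2, op3: step 2 already fails, because op2 pop() → empty cannot occur there
take op2, op1, op3: step 3 already fails, because op3 pop() → empty cannot occur there

not linearizable — minimal violating prefix: 6 events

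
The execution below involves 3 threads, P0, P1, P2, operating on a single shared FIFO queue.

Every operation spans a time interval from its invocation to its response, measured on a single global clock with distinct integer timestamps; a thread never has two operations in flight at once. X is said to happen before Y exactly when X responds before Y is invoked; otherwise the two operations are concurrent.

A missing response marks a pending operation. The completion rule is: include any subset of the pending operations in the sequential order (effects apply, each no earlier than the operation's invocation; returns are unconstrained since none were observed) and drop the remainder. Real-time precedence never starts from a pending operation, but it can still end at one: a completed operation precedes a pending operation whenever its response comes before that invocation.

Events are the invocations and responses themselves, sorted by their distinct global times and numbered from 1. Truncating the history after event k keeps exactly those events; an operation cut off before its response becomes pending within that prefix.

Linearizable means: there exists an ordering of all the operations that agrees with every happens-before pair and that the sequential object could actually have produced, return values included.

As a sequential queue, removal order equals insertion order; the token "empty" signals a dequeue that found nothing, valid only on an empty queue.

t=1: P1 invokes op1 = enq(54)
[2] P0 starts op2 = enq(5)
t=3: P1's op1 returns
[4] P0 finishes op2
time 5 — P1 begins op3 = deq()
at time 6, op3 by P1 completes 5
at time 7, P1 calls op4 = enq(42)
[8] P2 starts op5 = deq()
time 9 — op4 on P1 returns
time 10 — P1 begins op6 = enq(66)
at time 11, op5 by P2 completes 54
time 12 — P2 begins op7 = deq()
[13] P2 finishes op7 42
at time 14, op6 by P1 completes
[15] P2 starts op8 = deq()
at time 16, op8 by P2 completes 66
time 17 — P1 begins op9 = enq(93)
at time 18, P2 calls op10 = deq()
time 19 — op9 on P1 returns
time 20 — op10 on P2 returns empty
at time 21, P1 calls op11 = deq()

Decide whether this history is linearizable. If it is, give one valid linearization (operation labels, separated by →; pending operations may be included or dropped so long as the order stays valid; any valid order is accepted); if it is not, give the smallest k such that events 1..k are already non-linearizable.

step 1: op2 enq(5) — queue <5>
step 2: op1 enq(54) — queue <5,54>
step 3: op3 deq() → 5 — queue <54>
step 4: op4 enq(42) — queue <54,42>
step 5: op5 deq() → 54 — queue <42>
step 6: op6 enq(66) — queue <42,66>
step 7: op7 deq() → 42 — queue <66>
step 8: op8 deq() → 66 — queue <>
step 9: op10 deq() → empty — queue <>
step 10: op9 enq(93) — queue <93>

linearizable — witness: op2 → op1 → op3 → op4 → op5 → op6 → op7 → op8 → op10 → op9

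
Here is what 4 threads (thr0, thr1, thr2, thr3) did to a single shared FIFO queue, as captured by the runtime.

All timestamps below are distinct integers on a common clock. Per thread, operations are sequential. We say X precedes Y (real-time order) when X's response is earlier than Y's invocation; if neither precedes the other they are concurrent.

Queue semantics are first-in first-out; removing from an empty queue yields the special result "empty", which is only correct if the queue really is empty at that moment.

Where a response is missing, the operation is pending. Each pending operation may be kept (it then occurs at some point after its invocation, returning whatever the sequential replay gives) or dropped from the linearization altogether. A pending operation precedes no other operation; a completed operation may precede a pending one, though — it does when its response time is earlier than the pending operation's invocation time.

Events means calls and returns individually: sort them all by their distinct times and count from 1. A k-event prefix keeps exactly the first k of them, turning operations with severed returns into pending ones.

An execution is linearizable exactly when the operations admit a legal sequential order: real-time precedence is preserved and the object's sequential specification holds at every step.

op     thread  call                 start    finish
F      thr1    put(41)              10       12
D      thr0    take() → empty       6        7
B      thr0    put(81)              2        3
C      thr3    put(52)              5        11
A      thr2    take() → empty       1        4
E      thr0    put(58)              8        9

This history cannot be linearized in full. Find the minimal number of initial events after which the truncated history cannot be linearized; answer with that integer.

one valid order for events 1..6 is A, B:
step 1: A take() → empty — queue <>
step 2: B put(81) — queue <81>
adding event 7 (D responds at 7) leaves no legal real-time order
no escape via the 1 pending operation (C): every completion choice fails
for example A, B, D (pending dropped) fails at step 3: D take() → empty is not legal there
for example B, A, D (pending dropped) fails at step 2: A take() → empty is not legal there

7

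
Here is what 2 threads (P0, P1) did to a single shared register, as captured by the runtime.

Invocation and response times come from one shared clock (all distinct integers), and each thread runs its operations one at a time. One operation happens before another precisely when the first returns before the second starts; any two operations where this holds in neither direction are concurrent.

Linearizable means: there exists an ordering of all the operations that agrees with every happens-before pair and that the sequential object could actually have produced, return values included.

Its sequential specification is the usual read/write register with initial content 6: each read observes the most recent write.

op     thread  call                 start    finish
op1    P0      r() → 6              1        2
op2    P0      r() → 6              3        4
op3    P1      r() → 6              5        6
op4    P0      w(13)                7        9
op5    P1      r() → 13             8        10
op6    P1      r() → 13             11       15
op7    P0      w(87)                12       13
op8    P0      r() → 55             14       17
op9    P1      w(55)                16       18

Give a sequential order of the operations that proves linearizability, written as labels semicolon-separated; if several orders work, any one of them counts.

op1; op2; op3; op4; op5; op6; op7; op9; op8

step 1: op1 r() → 6 — value 6
step 2: op2 r() → 6 — value 6
step 3: op3 r() → 6 — value 6
step 4: op4 w(13) — value 13
step 5: op5 r() → 13 — value 13
step 6: op6 r() → 13 — value 13
step 7: op7 w(87) — value 87
step 8: op9 w(55) — value 55
step 9: op8 r() → 55 — value 55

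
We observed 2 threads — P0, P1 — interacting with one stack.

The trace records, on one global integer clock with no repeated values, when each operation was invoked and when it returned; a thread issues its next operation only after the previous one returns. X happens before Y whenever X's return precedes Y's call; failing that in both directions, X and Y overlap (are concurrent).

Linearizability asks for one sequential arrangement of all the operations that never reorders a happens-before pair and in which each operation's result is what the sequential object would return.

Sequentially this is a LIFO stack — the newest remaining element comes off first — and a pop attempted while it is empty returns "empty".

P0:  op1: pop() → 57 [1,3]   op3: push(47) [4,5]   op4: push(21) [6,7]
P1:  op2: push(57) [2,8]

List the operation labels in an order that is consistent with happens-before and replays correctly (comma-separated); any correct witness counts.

step 1: op2 push(57) — stack <57>
step 2: op1 pop() → 57 — stack <>
step 3: op3 push(47) — stack <47>
step 4: op4 push(21) — stack <47,21>

op2, op1, op3, op4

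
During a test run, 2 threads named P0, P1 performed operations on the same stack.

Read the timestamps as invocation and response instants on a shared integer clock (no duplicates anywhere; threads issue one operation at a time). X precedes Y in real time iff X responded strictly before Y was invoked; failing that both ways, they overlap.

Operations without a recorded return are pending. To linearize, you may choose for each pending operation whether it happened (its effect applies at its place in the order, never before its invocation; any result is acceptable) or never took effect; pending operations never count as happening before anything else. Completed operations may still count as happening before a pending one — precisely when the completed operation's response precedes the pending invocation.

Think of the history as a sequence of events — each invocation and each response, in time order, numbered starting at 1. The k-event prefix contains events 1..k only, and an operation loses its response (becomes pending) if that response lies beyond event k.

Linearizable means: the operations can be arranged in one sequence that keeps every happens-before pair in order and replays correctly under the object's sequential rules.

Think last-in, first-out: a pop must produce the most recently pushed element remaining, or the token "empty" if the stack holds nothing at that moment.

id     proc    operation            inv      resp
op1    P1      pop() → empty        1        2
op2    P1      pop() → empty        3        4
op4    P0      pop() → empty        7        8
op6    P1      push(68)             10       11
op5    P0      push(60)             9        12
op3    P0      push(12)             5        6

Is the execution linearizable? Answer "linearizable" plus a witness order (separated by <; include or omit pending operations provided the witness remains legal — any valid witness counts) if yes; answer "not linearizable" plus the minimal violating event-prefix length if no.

the violation lands at event 8, op4's response at time 8: events 1..7 linearize, events 1..8 do not
exhaustive check: the 4 completed stack ops admit one real-time order; illegal
one such order, op1, op2, op3, op4, breaks at step 4 where op4 pop() → empty is illegal

not linearizable — minimal violating prefix: 8 events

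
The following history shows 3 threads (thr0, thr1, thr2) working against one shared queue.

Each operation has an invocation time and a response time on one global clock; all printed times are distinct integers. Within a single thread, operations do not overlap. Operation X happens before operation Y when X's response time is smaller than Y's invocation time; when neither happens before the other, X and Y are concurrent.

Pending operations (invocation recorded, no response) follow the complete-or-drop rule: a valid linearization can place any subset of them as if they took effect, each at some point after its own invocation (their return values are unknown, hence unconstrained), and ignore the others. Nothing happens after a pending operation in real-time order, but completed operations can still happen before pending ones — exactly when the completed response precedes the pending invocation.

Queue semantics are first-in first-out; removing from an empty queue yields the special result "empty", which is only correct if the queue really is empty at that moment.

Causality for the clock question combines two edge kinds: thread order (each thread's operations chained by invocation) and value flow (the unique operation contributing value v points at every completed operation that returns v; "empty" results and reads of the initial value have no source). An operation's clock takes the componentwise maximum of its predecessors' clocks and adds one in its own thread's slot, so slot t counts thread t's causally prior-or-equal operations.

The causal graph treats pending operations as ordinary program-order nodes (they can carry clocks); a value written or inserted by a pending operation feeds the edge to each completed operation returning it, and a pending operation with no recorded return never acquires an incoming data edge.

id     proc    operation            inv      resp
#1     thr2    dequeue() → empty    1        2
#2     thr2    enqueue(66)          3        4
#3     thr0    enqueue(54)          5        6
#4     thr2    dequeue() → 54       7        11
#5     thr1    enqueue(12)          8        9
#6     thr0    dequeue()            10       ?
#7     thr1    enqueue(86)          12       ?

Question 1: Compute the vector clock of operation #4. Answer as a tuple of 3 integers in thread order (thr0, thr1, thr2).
no predecessors for #1 (invoked 1): thr2 increments from zero → (0, 0, 1)
no predecessors for #5 (invoked 8): thr1 increments from zero → (0, 1, 0)
no predecessors for #3 (invoked 5): thr0 increments from zero → (1, 0, 0)
from VC(#1)=(0, 0, 1), #2 (invoked 3) maxes components and bumps thr2 → (0, 0, 2)
from VC(#5)=(0, 1, 0), #7 (invoked 12) maxes components and bumps thr1 → (0, 2, 0)
from VC(#3)=(1, 0, 0), #6 (invoked 10) maxes components and bumps thr0 → (2, 0, 0)
from VC(#2)=(0, 0, 2), VC(#3)=(1, 0, 0), #4 (invoked 7) maxes components and bumps thr2 → (1, 0, 3)
target: VC(#4) = (1, 0, 3)

(1, 0, 3)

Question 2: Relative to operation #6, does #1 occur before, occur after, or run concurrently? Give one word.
#1 spans [1,2], #6 spans [10,…)
resp(#1)=2 < inv(#6)=10

before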